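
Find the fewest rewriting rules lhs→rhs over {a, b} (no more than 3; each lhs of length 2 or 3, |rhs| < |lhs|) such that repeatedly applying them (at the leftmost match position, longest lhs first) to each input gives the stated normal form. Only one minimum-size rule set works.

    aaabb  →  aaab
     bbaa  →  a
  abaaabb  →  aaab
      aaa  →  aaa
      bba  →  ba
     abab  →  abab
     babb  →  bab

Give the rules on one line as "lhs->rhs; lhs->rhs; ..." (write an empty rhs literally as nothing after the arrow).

  | aaabb => aaab
  | bbaa => baa => a
  | abaaabb => aaabb => aaab
  | aaa

baa->a; bb->b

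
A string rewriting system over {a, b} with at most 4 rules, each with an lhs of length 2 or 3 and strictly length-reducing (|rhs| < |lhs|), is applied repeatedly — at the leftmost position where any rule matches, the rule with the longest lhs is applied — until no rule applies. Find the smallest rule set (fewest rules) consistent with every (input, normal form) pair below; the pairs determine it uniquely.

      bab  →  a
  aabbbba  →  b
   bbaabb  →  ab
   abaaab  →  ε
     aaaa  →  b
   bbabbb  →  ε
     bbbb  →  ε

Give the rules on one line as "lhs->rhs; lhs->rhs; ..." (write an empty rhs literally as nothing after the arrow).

  | bab => bb => a
  | aabbbba => bbbbba => abbba => ba => b
  | bbaabb => aaabb => babb => bbb => ab
  | abaaab => abaab => abab => abb => ε

aa->b; abb->; ba->b; bb->a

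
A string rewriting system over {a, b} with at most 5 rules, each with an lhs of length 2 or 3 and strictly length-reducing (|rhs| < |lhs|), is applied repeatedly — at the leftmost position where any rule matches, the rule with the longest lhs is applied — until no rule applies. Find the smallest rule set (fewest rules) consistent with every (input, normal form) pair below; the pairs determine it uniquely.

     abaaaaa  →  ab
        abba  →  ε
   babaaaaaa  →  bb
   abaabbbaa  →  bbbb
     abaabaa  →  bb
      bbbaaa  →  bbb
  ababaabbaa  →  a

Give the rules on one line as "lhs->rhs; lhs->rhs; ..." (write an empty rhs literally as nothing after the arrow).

  | abaaaaa => aabaaa => baaa => aba => ab
  | abba => aa => ε
  | babaaaaaa => bbaaaaaa => babaaaa => bbaaaa => babaa => bbaa => bab => bb
  | abaabbbaa => aabbbbaa => bbbbaa => bbbab => bbbb

aa->; abb->a; ba->b; baa->ab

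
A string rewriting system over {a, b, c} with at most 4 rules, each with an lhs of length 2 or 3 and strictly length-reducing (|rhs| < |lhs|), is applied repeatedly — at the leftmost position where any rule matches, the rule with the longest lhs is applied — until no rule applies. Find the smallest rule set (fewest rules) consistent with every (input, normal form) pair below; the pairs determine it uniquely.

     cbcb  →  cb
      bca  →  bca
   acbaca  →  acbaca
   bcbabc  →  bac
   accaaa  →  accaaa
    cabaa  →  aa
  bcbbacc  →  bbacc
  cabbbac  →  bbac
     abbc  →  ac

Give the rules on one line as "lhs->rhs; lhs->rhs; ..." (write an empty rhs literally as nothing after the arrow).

  | cbcb => cb
  | bca
  | acbaca
  | bcbabc => babc => bac

ab->a; bcb->b; cab->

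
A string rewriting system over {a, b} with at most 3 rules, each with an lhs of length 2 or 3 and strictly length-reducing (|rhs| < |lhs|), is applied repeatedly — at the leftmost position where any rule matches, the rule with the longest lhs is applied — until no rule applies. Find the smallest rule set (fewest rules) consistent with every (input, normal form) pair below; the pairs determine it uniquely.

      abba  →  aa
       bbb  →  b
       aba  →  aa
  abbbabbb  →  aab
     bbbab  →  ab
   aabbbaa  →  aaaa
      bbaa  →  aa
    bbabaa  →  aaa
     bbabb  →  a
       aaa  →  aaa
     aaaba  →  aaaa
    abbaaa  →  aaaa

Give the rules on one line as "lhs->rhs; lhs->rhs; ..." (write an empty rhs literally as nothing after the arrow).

ba->a; bb->

  | abba => aa
  | bbb => b
  | aba => aa
  | abbbabbb => ababbb => aabbb => aab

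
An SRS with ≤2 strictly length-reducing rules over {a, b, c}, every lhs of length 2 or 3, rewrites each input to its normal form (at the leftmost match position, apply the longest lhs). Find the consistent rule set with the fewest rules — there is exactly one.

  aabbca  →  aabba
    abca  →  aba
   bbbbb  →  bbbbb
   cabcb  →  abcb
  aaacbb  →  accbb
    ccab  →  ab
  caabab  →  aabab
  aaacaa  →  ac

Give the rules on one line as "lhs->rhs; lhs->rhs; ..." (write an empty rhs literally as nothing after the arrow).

  | aabbca => aabba
  | abca => aba
  | bbbbb
  | cabcb => abcb

aaa->ac; ca->a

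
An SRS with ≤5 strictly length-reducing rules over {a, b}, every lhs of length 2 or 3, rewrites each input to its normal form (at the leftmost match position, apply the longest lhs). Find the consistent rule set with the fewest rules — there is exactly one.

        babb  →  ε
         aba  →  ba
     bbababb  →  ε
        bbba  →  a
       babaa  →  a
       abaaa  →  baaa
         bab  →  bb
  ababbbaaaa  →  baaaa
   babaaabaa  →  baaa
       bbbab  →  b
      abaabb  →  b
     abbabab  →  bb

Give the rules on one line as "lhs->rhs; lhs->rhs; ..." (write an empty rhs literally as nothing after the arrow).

aab->ba; ab->b; bba->; bbb->

  | babb => bbb => ε
  | aba => ba
  | bbababb => babb => bbb => ε
  | bbba => a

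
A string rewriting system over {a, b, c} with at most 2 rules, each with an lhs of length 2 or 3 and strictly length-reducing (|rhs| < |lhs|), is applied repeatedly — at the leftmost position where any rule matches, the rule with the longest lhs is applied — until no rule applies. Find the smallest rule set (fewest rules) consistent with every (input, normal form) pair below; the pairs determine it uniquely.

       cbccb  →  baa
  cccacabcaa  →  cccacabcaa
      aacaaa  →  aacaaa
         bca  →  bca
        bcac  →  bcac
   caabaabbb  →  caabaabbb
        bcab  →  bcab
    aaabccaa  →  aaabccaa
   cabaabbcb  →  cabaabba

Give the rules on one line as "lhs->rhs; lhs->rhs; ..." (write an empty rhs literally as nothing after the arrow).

cb->a; cbc->ba

  | cbccb => bacb => baa
  | cccacabcaa
  | aacaaa
  | bca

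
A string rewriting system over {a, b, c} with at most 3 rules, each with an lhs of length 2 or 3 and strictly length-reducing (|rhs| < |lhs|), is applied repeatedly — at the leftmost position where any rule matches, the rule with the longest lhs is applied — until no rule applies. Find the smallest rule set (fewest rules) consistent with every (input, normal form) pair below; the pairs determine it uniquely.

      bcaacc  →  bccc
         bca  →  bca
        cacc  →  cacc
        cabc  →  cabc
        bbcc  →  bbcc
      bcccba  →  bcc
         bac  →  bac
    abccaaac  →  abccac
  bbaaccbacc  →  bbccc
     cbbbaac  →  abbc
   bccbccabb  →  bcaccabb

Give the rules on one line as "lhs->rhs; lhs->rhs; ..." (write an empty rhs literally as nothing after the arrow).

aa->; cb->a

  | bcaacc => bccc
  | bca
  | cacc
  | cabc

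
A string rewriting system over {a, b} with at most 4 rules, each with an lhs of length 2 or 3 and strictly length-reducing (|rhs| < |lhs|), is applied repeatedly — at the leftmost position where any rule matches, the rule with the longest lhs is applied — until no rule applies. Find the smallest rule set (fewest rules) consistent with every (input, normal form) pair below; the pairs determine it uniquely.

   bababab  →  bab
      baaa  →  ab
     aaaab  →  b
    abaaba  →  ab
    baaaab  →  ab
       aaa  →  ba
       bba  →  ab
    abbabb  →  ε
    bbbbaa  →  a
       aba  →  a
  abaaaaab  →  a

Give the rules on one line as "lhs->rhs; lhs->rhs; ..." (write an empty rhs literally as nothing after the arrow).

  | bababab => babab => bab
  | baaa => bba => ab
  | aaaab => baab => bbb => b
  | abaaba => aaba => bba => ab

aa->b; aba->a; bb->; bba->ab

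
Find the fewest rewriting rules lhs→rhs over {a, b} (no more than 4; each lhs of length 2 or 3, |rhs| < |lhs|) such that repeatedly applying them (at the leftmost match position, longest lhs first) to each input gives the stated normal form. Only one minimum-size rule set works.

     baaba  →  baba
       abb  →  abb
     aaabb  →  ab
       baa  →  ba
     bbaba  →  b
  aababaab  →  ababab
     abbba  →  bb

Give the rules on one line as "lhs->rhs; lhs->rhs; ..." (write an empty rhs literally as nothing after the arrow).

aa->a; aaa->bb; bba->b; bbb->a

  | baaba => baba
  | abb
  | aaabb => bbbb => ab
  | baa => ba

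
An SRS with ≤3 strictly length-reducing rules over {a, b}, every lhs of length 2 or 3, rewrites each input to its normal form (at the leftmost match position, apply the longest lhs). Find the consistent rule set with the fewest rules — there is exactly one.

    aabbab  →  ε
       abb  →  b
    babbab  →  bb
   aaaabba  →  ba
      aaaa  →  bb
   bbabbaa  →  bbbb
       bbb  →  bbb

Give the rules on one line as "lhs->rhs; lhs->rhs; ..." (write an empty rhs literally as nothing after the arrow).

aa->b; aab->a; ab->

  | aabbab => abab => ab => ε
  | abb => b
  | babbab => bbab => bb
  | aaaabba => baabba => baba => ba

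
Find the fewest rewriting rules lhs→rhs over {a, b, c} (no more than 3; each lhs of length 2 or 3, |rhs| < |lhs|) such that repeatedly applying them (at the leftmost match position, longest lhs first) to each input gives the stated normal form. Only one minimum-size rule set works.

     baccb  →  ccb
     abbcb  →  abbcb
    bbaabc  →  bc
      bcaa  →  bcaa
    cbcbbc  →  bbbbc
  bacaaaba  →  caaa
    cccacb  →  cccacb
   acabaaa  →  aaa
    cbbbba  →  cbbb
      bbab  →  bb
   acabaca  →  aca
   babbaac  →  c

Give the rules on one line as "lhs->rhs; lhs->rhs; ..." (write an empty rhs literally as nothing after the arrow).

ba->; cab->b; cbc->bb

  | baccb => ccb
  | abbcb
  | bbaabc => babc => bc
  | bcaa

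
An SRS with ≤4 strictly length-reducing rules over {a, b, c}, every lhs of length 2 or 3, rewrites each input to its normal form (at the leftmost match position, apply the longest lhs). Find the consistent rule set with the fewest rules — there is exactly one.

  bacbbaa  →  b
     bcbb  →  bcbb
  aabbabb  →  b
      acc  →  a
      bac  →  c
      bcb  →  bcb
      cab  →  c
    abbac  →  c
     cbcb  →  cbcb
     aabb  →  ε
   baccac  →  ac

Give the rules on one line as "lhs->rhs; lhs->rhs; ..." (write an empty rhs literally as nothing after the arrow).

ab->; ba->; cba->b; cc->

  | bacbbaa => cbbaa => cba => b
  | bcbb
  | aabbabb => ababb => abb => b
  | acc => a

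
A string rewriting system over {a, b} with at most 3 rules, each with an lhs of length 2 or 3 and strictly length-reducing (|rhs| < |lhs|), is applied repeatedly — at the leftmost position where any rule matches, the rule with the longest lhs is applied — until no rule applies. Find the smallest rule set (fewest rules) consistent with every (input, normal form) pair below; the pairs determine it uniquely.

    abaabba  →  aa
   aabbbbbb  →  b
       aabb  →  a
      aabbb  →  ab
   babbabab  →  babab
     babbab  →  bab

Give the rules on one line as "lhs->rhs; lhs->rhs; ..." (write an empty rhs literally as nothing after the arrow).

  | abaabba => aabba => aa
  | aabbbbbb => abbbb => bb => b
  | aabb => a
  | aabbb => ab

abb->; baa->a; bb->b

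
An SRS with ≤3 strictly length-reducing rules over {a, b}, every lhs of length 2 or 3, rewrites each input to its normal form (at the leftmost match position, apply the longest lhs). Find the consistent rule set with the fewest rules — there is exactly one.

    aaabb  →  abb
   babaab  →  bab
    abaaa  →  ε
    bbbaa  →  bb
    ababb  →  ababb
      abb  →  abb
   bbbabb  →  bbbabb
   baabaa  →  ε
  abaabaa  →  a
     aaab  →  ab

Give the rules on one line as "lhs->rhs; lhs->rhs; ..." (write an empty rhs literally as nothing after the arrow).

  | aaabb => abb
  | babaab => bab
  | abaaa => aa => ε
  | bbbaa => bb

aa->; baa->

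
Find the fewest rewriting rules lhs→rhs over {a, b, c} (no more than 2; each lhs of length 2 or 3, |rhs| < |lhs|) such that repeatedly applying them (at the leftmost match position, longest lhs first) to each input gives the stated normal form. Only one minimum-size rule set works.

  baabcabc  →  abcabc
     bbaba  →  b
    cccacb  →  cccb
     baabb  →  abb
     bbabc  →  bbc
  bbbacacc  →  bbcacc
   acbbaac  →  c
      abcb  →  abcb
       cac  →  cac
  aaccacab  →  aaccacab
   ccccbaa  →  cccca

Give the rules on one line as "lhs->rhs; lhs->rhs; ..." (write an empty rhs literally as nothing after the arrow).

acb->b; ba->

  | baabcabc => abcabc
  | bbaba => bba => b
  | cccacb => cccb
  | baabb => abb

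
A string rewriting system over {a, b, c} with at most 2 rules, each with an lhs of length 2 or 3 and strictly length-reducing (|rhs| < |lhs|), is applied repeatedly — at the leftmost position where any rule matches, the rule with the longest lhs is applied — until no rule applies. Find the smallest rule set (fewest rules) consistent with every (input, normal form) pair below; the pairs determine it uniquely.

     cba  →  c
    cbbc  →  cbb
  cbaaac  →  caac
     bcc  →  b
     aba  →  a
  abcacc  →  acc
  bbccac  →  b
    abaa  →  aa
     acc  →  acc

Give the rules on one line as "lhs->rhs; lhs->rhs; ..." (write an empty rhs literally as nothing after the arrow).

  | cba => c
  | cbbc => cbb
  | cbaaac => caac
  | bcc => bc => b

ba->; bc->b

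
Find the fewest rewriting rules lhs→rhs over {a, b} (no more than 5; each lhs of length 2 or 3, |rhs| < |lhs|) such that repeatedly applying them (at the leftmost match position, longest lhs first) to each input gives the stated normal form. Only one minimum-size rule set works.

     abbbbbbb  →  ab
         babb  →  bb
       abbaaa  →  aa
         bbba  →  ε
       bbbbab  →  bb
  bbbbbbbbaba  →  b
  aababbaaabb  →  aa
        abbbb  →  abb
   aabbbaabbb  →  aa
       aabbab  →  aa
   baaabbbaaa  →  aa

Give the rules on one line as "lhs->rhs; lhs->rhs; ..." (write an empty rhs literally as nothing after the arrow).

aaa->aa; aab->aa; ba->; bbb->b

  | abbbbbbb => abbbbb => abbb => ab
  | babb => bb
  | abbaaa => abaa => aa
  | bbba => ba => ε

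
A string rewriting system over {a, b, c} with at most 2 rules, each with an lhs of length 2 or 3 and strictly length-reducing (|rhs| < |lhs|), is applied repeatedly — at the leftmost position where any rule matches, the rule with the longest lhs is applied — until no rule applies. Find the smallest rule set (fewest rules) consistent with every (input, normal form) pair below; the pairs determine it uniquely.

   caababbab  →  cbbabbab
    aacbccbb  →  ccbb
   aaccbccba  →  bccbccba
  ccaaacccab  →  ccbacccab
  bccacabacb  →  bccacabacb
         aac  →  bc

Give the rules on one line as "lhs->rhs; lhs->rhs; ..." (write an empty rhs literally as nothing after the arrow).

  | caababbab => cbbabbab
  | aacbccbb => bcbccbb => ccbb
  | aaccbccba => bccbccba
  | ccaaacccab => ccbacccab

aa->b; bcb->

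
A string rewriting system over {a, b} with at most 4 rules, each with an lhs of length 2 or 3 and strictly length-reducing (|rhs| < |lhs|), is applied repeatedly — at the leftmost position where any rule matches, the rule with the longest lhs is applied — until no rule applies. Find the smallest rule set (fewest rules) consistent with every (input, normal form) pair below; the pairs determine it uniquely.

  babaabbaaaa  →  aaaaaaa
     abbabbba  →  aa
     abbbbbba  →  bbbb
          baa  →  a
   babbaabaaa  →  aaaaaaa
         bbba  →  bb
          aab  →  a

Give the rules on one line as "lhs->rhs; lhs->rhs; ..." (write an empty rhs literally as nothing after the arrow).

ab->; aba->aa; ba->; bab->aa

  | babaabbaaaa => aaaabbaaaa => aaabaaaa => aaaaaaa
  | abbabbba => babbba => aabba => aba => aa
  | abbbbbba => bbbbba => bbbb
  | baa => a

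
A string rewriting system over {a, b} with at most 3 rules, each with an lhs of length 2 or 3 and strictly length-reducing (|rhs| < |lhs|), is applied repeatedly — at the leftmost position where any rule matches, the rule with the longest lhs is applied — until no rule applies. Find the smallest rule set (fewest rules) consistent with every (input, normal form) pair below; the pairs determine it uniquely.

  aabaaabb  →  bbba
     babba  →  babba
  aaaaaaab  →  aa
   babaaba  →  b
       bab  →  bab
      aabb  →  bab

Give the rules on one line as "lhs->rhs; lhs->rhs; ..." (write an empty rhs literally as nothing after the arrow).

  | aabaaabb => baaaabb => baabab => bbaab => bbba
  | babba
  | aaaaaaab => aaaaaba => aaabaa => abaaa => aa
  | babaaba => baba => b

aab->ba; aba->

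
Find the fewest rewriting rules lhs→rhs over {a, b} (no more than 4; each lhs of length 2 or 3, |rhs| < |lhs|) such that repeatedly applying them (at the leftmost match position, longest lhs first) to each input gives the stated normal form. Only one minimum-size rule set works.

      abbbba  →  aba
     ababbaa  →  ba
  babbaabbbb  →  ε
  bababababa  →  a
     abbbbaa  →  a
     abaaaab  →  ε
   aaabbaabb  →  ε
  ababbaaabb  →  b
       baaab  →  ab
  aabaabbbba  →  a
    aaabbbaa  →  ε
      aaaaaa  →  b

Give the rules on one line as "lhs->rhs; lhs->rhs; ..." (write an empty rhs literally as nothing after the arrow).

  | abbbba => aba
  | ababbaa => abbbaa => aaa => ba
  | babbaabbbb => bbbaabbbb => aabbbb => bbbbb => bb => ε
  | bababababa => bbabababa => abababa => abbaba => aaba => bba => a

aa->b; bab->bb; bb->; bbb->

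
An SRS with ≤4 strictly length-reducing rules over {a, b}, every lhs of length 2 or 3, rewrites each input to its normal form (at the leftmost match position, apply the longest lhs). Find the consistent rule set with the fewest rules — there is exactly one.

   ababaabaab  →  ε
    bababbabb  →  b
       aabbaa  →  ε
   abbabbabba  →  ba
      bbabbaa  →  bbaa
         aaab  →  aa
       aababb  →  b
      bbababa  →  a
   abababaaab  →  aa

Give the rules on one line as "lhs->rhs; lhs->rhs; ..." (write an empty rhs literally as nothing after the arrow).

ab->; aba->ab; bab->

  | ababaabaab => abbaabaab => baabaab => baabab => baabb => bab => ε
  | bababbabb => abbabb => babb => b
  | aabbaa => abaa => aba => ab => ε
  | abbabbabba => babbabba => babba => ba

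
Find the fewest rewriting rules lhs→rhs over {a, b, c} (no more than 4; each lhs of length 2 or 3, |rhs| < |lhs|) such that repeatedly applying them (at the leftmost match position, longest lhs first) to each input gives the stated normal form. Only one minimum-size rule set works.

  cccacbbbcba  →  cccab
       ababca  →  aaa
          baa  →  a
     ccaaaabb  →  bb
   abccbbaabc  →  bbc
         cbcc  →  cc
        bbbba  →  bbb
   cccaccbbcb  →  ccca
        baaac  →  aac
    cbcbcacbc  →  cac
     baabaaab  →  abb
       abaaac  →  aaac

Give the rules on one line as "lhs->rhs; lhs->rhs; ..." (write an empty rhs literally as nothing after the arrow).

  | cccacbbbcba => cccabbcba => cccabba => cccab
  | ababca => abca => aaa
  | baa => a
  | ccaaaabb => ccaabbb => ccbbbb => cbbb => bb

aab->bb; ba->; bca->aa; cb->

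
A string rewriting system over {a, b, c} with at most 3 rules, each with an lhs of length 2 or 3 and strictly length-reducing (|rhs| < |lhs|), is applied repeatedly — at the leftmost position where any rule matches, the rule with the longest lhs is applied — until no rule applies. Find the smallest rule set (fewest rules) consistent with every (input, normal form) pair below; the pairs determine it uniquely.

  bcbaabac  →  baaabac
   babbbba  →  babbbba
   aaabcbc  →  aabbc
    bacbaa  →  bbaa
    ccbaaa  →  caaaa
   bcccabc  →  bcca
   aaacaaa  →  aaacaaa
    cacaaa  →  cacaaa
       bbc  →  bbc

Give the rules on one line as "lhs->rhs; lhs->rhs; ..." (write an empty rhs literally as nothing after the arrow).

abc->b; acb->b; cb->a

  | bcbaabac => baaabac
  | babbbba
  | aaabcbc => aabbc
  | bacbaa => bbaa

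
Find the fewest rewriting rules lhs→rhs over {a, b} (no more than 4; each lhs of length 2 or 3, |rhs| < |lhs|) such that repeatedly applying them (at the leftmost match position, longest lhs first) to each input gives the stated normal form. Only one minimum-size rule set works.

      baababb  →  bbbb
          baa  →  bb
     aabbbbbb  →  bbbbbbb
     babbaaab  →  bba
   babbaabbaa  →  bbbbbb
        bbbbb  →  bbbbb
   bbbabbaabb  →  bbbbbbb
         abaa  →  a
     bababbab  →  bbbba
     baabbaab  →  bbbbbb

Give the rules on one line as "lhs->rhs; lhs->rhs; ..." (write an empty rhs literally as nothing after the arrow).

aa->b; aaa->a; ab->a; abb->b

  | baababb => bbbabb => bbbb
  | baa => bb
  | aabbbbbb => bbbbbbb
  | babbaaab => bbaaab => bbab => bba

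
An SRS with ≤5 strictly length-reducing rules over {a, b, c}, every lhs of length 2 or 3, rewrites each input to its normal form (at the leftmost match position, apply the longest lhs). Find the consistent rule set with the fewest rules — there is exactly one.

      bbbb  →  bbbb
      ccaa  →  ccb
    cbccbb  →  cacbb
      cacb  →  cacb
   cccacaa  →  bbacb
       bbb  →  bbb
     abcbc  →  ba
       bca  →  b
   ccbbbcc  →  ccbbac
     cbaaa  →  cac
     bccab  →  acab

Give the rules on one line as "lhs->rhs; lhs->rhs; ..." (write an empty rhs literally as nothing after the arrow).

  | bbbb
  | ccaa => ccb
  | cbccbb => cacbb
  | cacb

aa->b; aaa->cc; bc->a; ccc->bb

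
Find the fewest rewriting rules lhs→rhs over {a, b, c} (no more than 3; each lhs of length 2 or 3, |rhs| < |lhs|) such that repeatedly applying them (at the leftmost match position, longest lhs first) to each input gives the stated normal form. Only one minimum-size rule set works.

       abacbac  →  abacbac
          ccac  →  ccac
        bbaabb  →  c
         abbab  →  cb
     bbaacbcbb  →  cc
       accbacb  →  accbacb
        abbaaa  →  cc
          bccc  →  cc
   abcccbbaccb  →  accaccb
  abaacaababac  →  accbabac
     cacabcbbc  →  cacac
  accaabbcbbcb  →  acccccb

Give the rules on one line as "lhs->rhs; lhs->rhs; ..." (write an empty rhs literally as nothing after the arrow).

aa->c; bb->; bc->

  | abacbac
  | ccac
  | bbaabb => aabb => cbb => c
  | abbab => aab => cb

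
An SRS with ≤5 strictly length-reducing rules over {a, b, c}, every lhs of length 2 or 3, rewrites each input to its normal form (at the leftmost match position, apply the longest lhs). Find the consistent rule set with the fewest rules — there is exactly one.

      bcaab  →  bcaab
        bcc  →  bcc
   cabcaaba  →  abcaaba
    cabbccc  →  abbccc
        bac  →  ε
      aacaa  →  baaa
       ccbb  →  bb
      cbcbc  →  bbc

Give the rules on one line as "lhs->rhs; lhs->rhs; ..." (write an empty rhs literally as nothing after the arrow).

  | bcaab
  | bcc
  | cabcaaba => abcaaba
  | cabbccc => abbccc

aac->ba; bac->; cab->ab; cb->b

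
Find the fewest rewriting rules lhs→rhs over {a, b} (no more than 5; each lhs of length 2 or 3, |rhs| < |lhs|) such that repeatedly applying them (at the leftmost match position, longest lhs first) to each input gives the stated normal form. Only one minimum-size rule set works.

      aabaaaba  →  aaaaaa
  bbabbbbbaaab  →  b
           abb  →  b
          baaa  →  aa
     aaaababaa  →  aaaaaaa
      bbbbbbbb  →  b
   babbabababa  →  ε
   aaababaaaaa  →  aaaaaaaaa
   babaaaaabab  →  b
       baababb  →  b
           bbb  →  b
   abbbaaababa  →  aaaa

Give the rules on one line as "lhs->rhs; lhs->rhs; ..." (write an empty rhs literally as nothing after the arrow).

ab->b; aba->aa; ba->; bb->b

  | aabaaaba => aaaaaba => aaaaaa
  | bbabbbbbaaab => babbbbbaaab => bbbbbaaab => bbbbaaab => bbbaaab => bbaaab => baaab => aab => ab => b
  | abb => bb => b
  | baaa => aa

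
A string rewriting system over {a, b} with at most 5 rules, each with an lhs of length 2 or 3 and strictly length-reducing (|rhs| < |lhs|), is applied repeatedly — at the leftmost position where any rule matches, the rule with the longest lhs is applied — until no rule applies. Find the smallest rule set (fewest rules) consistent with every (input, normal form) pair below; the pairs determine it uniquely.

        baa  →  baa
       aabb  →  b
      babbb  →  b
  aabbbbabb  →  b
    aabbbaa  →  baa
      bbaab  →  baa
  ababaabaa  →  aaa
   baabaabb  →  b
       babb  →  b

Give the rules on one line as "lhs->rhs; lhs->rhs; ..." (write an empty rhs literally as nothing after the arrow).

  | baa
  | aabb => abb => bb => b
  | babbb => bbbb => bbb => bb => b
  | aabbbbabb => abbbbabb => bbbbabb => bbbabb => bbabb => babb => bbb => bb => b

ab->a; aba->a; abb->bb; bb->b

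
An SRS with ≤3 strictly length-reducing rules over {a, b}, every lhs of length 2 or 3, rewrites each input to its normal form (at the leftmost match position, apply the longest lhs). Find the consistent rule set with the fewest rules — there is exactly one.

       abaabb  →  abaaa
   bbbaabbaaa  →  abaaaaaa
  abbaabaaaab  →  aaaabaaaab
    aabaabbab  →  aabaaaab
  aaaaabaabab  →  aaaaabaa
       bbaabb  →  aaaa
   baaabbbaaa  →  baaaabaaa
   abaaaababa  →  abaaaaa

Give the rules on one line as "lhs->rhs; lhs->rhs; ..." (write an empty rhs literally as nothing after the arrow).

  | abaabb => abaaa
  | bbbaabbaaa => abaabbaaa => abaaaaaa
  | abbaabaaaab => aaaabaaaab
  | aabaabbab => aabaaaab

bab->; bb->a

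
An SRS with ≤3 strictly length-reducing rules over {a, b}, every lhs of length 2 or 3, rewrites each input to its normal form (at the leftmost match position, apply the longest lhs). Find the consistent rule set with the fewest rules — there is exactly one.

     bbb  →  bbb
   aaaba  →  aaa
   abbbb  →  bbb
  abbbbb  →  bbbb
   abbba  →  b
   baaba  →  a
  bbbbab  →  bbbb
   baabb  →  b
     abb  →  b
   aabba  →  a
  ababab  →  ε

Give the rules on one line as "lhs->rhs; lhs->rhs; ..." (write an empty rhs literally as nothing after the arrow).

  | bbb
  | aaaba => aaa
  | abbbb => bbb
  | abbbbb => bbbb

ab->; ba->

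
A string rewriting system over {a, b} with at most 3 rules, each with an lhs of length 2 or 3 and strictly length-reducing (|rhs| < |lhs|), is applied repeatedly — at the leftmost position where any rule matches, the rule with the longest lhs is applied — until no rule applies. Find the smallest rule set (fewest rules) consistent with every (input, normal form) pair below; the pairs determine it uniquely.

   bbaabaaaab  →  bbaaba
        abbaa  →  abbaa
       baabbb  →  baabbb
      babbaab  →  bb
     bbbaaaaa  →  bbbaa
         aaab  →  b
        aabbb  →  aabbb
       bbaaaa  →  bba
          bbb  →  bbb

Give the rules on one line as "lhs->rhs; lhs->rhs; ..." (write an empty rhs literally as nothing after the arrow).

  | bbaabaaaab => bbaabab => bbaaba
  | abbaa
  | baabbb
  | babbaab => babaab => baaab => bb

aaa->; bab->ba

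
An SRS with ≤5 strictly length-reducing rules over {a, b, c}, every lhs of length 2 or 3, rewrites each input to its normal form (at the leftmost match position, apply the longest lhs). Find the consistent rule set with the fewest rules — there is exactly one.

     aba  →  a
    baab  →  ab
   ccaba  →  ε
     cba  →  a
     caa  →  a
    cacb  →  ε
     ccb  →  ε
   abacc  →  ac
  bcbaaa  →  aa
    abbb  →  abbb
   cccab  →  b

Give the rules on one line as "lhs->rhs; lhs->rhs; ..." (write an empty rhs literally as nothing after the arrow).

ba->; ca->; cb->; cc->c

  | aba => a
  | baab => ab
  | ccaba => caba => ba => ε
  | cba => a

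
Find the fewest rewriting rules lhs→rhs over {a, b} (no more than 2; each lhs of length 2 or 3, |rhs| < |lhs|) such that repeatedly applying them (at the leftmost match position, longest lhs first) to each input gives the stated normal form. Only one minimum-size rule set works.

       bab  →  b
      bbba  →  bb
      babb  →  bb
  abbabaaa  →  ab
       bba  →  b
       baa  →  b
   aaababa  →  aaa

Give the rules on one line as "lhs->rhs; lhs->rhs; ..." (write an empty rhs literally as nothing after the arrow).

  | bab => b
  | bbba => bb
  | babb => bb
  | abbabaaa => abbaaa => abba => ab

ba->; baa->b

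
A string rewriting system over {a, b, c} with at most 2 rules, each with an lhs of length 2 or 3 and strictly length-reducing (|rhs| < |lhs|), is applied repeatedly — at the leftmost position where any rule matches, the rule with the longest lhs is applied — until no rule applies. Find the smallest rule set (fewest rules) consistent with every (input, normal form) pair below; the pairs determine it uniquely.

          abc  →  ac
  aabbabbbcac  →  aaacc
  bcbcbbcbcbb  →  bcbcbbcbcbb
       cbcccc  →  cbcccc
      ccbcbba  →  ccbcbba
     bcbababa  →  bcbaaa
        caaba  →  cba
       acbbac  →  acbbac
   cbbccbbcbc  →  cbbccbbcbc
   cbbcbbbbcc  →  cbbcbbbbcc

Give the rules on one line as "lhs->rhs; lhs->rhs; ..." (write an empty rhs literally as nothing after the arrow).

  | abc => ac
  | aabbabbbcac => aababbbcac => aaabbbcac => aaabbcac => aaabcac => aaacac => aaacc
  | bcbcbbcbcbb
  | cbcccc

ab->a; ca->c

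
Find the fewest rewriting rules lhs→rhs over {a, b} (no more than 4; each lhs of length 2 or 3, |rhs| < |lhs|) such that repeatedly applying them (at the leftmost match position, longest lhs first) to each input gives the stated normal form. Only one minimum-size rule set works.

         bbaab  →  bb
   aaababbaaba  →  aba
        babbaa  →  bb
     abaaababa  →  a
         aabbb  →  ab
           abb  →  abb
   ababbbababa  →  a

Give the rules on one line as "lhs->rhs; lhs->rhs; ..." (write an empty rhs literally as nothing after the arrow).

  | bbaab => bbbb => bb
  | aaababbaaba => aababbaaba => ababbaaba => abaaba => abbba => aba
  | babbaa => baa => bb
  | abaaababa => abbababa => ababa => aa => a

aa->a; baa->bb; bab->; bbb->b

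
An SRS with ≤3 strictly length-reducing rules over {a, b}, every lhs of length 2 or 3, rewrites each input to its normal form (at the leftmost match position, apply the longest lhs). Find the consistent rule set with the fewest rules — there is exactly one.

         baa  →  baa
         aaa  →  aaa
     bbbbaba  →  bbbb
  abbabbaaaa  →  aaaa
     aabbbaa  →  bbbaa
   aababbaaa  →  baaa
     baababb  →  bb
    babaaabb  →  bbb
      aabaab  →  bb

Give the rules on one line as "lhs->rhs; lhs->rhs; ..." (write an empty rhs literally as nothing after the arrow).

aab->b; aba->; abb->

  | baa
  | aaa
  | bbbbaba => bbbb
  | abbabbaaaa => abbaaaa => aaaa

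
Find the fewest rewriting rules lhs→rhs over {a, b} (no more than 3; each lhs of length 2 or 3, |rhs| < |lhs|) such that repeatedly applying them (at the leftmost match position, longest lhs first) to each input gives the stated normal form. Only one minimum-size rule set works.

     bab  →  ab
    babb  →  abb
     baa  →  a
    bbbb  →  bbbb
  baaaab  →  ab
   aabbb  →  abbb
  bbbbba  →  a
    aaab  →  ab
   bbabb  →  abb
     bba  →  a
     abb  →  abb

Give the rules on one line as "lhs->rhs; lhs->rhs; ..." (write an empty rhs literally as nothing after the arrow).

  | bab => ab
  | babb => abb
  | baa => aa => a
  | bbbb

aa->a; ba->a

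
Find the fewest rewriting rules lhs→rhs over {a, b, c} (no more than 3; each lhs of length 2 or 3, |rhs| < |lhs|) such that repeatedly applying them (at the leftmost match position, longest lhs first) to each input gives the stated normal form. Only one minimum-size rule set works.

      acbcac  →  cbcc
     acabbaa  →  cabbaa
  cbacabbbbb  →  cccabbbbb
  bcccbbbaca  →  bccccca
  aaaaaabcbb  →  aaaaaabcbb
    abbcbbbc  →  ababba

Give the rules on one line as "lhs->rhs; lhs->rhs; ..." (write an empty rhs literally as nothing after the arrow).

  | acbcac => cbcac => cbcc
  | acabbaa => cabbaa
  | cbacabbbbb => cccabbbbb
  | bcccbbbaca => bcccbbcca => bcccbaca => bccccca

ac->c; bac->cc; bbc->ba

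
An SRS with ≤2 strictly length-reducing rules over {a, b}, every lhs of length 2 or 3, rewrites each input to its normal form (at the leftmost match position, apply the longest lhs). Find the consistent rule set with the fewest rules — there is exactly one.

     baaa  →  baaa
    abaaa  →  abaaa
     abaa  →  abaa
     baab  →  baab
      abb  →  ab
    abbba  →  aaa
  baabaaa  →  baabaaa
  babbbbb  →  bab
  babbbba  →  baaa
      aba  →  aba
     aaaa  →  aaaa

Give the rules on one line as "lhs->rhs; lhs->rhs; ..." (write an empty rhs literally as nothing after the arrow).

bb->b; bba->aa

  | baaa
  | abaaa
  | abaa
  | baab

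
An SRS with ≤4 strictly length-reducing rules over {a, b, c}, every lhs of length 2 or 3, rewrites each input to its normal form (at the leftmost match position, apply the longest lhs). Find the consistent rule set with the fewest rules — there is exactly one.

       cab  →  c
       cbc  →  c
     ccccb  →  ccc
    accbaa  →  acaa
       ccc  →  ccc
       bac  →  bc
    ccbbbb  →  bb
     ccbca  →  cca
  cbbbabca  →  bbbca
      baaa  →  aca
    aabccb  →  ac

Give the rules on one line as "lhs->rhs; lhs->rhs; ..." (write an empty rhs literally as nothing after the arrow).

  | cab => c
  | cbc => c
  | ccccb => ccc
  | accbaa => acaa

ab->; ba->b; baa->ac; cb->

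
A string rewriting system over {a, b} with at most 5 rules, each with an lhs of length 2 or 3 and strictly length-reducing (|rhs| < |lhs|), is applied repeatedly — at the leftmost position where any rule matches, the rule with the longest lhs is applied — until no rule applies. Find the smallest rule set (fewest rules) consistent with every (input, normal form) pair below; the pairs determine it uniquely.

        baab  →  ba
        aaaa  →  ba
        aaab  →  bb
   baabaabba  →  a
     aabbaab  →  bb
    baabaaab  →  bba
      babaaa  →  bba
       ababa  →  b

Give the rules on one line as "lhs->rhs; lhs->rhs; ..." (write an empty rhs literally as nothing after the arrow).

aaa->b; ab->; aba->aa; bbb->

  | baab => ba
  | aaaa => ba
  | aaab => bb
  | baabaabba => baaaabba => bbabba => bbba => a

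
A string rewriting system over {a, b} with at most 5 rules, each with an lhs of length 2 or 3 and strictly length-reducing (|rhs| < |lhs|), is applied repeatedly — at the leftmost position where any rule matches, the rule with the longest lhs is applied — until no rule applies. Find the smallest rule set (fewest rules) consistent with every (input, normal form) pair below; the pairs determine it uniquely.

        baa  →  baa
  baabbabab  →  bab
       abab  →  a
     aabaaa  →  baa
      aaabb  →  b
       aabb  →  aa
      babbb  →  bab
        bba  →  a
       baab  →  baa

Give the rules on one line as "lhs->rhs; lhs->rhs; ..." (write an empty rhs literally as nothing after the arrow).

  | baa
  | baabbabab => baababab => baaabab => bbbab => bab
  | abab => abb => a
  | aabaaa => aaaaa => baa

aaa->b; aab->aa; aba->ab; bb->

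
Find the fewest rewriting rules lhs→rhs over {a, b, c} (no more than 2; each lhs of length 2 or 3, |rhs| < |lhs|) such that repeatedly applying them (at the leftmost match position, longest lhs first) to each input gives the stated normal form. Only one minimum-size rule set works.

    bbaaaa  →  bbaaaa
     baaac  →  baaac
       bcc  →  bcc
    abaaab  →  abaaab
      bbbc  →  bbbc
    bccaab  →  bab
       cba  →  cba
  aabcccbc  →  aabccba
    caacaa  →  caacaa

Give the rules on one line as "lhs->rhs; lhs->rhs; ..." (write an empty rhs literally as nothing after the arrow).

  | bbaaaa
  | baaac
  | bcc
  | abaaab

cbc->ba; cca->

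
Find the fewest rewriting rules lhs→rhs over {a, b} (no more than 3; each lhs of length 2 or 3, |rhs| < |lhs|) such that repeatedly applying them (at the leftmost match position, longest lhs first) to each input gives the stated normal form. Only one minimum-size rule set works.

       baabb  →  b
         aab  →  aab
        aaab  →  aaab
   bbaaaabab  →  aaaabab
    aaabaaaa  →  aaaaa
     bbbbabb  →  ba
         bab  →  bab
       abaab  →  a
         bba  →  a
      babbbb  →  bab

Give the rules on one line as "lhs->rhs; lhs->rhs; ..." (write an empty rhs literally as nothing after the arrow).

baa->bb; bb->; bbb->

  | baabb => bbbb => b
  | aab
  | aaab
  | bbaaaabab => aaaabab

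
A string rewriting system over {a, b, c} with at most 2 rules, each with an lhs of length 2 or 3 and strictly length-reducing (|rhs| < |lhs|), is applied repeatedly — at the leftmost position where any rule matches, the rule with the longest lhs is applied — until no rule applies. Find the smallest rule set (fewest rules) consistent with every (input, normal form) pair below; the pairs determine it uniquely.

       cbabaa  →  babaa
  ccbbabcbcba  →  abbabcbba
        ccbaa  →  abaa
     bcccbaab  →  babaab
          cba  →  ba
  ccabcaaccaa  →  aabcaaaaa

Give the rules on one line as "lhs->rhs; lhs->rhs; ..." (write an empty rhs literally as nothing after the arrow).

  | cbabaa => babaa
  | ccbbabcbcba => abbabcbcba => abbabcbba
  | ccbaa => abaa
  | bcccbaab => bacbaab => babaab

cba->ba; cc->a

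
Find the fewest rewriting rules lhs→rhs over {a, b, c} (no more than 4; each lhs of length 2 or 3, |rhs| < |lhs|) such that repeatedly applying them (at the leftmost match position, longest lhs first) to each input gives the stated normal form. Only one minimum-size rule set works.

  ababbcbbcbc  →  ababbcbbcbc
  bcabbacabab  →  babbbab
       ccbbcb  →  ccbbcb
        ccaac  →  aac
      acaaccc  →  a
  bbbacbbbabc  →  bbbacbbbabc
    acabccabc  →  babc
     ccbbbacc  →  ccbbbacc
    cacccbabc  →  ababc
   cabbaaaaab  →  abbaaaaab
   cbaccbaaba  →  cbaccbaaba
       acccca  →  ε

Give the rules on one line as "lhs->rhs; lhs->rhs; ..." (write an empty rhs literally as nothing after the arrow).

  | ababbcbbcbc
  | bcabbacabab => babbacabab => babbbab
  | ccbbcb
  | ccaac => caac => aac

aca->; ca->a; ccc->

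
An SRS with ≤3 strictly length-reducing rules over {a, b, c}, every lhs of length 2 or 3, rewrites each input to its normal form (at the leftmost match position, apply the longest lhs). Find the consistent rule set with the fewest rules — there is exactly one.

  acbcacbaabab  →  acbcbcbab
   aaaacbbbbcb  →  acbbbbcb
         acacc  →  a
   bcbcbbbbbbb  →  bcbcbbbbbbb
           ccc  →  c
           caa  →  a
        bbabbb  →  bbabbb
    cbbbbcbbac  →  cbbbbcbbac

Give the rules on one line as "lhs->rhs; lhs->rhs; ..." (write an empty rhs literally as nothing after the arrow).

  | acbcacbaabab => acbcbaabab => acbcbcbab
  | aaaacbbbbcb => caacbbbbcb => acbbbbcb
  | acacc => acc => a
  | bcbcbbbbbbb

aa->c; ca->; cc->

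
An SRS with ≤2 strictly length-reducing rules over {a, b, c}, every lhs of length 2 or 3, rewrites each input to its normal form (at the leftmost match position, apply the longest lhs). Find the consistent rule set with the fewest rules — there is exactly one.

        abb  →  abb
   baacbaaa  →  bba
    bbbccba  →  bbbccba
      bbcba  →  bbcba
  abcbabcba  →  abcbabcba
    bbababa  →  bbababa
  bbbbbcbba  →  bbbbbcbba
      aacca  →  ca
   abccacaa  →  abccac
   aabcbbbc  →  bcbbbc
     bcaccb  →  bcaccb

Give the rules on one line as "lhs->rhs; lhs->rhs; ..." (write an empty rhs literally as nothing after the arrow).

  | abb
  | baacbaaa => bbaaa => bba
  | bbbccba
  | bbcba

aa->; aac->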